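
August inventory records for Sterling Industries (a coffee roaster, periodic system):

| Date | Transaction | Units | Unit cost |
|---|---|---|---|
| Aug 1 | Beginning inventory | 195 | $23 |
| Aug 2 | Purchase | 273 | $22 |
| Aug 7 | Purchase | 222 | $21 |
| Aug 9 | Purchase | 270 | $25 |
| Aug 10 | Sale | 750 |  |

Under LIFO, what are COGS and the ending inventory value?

COGS = $17,088; ending inventory = $4,815

Aug 10, 750 sold [LIFO — newest first]: 270 @ $25 + 222 @ $21 + 258 @ $22 = $17,088
Ending inventory: 195 @ $23 + 15 @ $22 = $4,815
Check: goods available $21,903 = COGS $17,088 + ending $4,815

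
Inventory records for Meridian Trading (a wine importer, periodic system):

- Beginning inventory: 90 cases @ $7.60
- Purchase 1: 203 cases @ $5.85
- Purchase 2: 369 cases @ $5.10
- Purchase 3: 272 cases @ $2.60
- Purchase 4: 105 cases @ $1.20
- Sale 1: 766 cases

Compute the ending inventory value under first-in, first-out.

Ending inventory = $562.80

Sale 1 (766) [FIFO — oldest first]: 90 @ $7.60 + 203 @ $5.85 + 369 @ $5.10 + 104 @ $2.60 = $4,023.85
Ending inventory: 168 @ $2.60 + 105 @ $1.20 = $562.80
Check: goods available $4,586.65 = COGS $4,023.85 + ending $562.80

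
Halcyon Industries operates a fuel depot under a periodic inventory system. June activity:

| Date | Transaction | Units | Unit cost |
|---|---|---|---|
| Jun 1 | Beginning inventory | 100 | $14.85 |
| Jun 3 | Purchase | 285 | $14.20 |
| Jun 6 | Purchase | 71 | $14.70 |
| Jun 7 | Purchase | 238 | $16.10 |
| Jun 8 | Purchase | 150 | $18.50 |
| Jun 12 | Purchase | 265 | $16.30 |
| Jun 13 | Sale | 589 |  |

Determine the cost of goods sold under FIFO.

Jun 13, 589 sold [FIFO — oldest first]: 100 @ $14.85 + 285 @ $14.20 + 71 @ $14.70 + 133 @ $16.10 = $8,717.00
Ending inventory: 105 @ $16.10 + 150 @ $18.50 + 265 @ $16.30 = $8,785.00
Check: goods available $17,502.00 = COGS $8,717.00 + ending $8,785.00

COGS = $8,717.00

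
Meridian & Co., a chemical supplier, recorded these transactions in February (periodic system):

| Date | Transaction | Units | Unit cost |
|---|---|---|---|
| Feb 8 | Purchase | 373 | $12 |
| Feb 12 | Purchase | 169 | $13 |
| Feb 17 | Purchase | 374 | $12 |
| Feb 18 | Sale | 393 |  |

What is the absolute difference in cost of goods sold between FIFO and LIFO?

FIFO COGS: 373 @ $12 + 20 @ $13 = $4,736
LIFO COGS: 374 @ $12 + 19 @ $13 = $4,735
Difference = |$4,736 − $4,735| = $1

$1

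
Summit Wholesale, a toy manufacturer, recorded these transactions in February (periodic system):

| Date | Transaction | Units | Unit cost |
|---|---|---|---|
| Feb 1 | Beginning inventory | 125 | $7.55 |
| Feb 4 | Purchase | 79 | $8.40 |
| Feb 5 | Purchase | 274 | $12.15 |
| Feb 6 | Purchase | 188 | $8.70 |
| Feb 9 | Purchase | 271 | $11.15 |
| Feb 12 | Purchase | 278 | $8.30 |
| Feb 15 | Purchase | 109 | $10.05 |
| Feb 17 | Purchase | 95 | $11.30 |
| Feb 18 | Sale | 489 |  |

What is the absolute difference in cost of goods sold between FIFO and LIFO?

FIFO COGS: 125 @ $7.55 + 79 @ $8.40 + 274 @ $12.15 + 11 @ $8.70 = $5,032.15
LIFO COGS: 95 @ $11.30 + 109 @ $10.05 + 278 @ $8.30 + 7 @ $11.15 = $4,554.40
Difference = |$5,032.15 − $4,554.40| = $477.75

$477.75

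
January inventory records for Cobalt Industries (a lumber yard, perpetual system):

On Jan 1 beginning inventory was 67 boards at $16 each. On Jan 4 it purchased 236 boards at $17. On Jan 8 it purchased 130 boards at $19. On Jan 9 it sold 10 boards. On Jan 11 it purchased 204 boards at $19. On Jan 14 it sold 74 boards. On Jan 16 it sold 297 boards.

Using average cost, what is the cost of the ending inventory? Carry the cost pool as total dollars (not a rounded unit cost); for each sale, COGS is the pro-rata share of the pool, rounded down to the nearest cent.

Ending inventory = $4,595.58

After Jan 1: 67 on hand, pool $1,072.00 (≈ $16.0000 each)
After Jan 4: 303 on hand, pool $5,084.00 (≈ $16.7789 each)
After Jan 8: 433 on hand, pool $7,554.00 (≈ $17.4457 each)
Jan 9, sell 10: 10/433 × $7,554.00 → $174.45
After Jan 11: 627 on hand, pool $11,255.55 (≈ $17.9514 each)
Jan 14, sell 74: 74/627 × $11,255.55 → $1,328.40
Jan 16, sell 297: 297/553 × $9,927.15 → $5,331.57
Total COGS = $174.45 + $1,328.40 + $5,331.57 = $6,834.42
Ending inventory (cost pool remaining) = $4,595.58
Check: goods available $11,430.00 = COGS $6,834.42 + ending $4,595.58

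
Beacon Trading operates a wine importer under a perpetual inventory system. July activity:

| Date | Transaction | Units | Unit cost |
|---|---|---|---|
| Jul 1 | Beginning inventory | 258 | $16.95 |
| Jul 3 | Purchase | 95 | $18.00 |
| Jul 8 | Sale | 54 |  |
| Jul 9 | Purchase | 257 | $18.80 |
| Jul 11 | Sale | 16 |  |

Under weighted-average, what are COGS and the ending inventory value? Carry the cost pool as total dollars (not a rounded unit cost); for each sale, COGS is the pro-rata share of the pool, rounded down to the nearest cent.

COGS = $1,217.86; ending inventory = $9,696.84

After Jul 1: 258 on hand, pool $4,373.10 (≈ $16.9500 each)
After Jul 3: 353 on hand, pool $6,083.10 (≈ $17.2326 each)
Jul 8, sell 54: 54/353 × $6,083.10 → $930.55
After Jul 9: 556 on hand, pool $9,984.15 (≈ $17.9571 each)
Jul 11, sell 16: 16/556 × $9,984.15 → $287.31
Total COGS = $930.55 + $287.31 = $1,217.86
Ending inventory (cost pool remaining) = $9,696.84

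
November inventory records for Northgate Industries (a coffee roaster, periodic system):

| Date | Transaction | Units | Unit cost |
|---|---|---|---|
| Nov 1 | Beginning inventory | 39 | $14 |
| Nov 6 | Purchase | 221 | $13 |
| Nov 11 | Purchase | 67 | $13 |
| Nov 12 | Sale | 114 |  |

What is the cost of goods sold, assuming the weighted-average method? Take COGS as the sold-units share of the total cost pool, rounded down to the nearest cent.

COGS = $1,495.59

Nov 12, sell 114: 114/327 × $4,290.00 → $1,495.59
Ending inventory (cost pool remaining) = $2,794.41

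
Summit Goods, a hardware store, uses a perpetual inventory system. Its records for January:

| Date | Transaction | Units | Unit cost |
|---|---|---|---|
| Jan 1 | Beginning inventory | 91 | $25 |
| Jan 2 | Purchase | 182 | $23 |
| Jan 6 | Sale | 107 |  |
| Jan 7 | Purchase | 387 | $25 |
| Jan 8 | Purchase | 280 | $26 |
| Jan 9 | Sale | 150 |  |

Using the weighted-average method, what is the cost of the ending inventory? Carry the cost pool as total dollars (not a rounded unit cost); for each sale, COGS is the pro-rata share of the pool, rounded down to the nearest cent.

After Jan 1: 91 on hand, pool $2,275.00 (≈ $25.0000 each)
After Jan 2: 273 on hand, pool $6,461.00 (≈ $23.6667 each)
Jan 6, sell 107: 107/273 × $6,461.00 → $2,532.33
After Jan 7: 553 on hand, pool $13,603.67 (≈ $24.5998 each)
After Jan 8: 833 on hand, pool $20,883.67 (≈ $25.0704 each)
Jan 9, sell 150: 150/833 × $20,883.67 → $3,760.56
Total COGS = $2,532.33 + $3,760.56 = $6,292.89
Ending inventory (cost pool remaining) = $17,123.11

Ending inventory = $17,123.11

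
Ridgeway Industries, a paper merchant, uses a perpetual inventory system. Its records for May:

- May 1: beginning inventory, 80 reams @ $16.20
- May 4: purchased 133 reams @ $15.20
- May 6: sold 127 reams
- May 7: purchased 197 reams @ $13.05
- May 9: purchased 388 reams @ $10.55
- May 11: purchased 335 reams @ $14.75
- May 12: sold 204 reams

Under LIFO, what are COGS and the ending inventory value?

COGS = $4,939.40; ending inventory = $9,983.70

May 6, 127 sold [LIFO — newest first]: 127 @ $15.20 = $1,930.40
May 12, 204 sold [LIFO — newest first]: 204 @ $14.75 = $3,009.00
Total COGS = $1,930.40 + $3,009.00 = $4,939.40
Ending inventory: 80 @ $16.20 + 6 @ $15.20 + 197 @ $13.05 + 388 @ $10.55 + 131 @ $14.75 = $9,983.70
Check: goods available $14,923.10 = COGS $4,939.40 + ending $9,983.70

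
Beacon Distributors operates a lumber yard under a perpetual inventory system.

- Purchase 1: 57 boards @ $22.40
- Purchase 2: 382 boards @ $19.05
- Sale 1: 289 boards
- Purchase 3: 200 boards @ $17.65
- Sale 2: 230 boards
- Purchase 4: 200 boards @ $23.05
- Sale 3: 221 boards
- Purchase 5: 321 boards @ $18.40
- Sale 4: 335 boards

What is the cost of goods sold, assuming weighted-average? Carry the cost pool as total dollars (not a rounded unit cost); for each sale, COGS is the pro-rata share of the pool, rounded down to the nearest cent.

After Purchase 1: 57 on hand, pool $1,276.80 (≈ $22.4000 each)
After Purchase 2: 439 on hand, pool $8,553.90 (≈ $19.4850 each)
Sale 1, sell 289: 289/439 × $8,553.90 → $5,631.15
After Purchase 3: 350 on hand, pool $6,452.75 (≈ $18.4364 each)
Sale 2, sell 230: 230/350 × $6,452.75 → $4,240.37
After Purchase 4: 320 on hand, pool $6,822.38 (≈ $21.3199 each)
Sale 3, sell 221: 221/320 × $6,822.38 → $4,711.70
After Purchase 5: 420 on hand, pool $8,017.08 (≈ $19.0883 each)
Sale 4, sell 335: 335/420 × $8,017.08 → $6,394.57
Total COGS = $5,631.15 + $4,240.37 + $4,711.70 + $6,394.57 = $20,977.79
Ending inventory (cost pool remaining) = $1,622.51

COGS = $20,977.79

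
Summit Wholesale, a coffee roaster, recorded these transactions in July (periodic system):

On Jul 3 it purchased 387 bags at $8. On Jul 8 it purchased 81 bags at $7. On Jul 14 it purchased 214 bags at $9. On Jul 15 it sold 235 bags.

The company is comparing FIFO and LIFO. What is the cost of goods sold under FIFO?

COGS = $1,880

FIFO COGS: 235 @ $8 = $1,880
LIFO COGS: 214 @ $9 + 21 @ $7 = $2,073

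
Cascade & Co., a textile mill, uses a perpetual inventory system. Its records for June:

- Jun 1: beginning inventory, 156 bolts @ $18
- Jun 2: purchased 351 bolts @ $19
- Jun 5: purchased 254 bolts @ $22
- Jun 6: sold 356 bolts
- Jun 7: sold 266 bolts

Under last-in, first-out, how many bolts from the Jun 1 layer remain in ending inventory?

Jun 6, 356 sold [LIFO — newest first]: 254 @ $22 + 102 @ $19 = $7,526
Jun 7, 266 sold [LIFO — newest first]: 249 @ $19 + 17 @ $18 = $5,037
Total COGS = $7,526 + $5,037 = $12,563
Ending inventory: 139 @ $18 = $2,502

139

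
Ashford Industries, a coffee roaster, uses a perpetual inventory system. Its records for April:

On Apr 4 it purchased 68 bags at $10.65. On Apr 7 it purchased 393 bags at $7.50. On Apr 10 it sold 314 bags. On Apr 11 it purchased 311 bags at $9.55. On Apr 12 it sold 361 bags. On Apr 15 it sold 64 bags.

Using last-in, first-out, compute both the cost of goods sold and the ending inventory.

COGS = $6,290.30; ending inventory = $351.45

Apr 10, 314 sold [LIFO — newest first]: 314 @ $7.50 = $2,355.00
Apr 12, 361 sold [LIFO — newest first]: 311 @ $9.55 + 50 @ $7.50 = $3,345.05
Apr 15, 64 sold [LIFO — newest first]: 29 @ $7.50 + 35 @ $10.65 = $590.25
Total COGS = $2,355.00 + $3,345.05 + $590.25 = $6,290.30
Ending inventory: 33 @ $10.65 = $351.45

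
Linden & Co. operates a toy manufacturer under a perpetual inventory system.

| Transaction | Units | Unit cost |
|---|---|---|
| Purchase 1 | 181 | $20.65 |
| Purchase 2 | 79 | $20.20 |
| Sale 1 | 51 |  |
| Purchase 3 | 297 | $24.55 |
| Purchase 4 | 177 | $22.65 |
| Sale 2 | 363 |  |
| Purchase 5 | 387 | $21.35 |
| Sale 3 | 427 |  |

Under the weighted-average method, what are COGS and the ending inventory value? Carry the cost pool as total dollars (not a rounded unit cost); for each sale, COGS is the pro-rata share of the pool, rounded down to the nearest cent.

COGS = $18,731.70; ending inventory = $6,164.60

After Purchase 1: 181 on hand, pool $3,737.65 (≈ $20.6500 each)
After Purchase 2: 260 on hand, pool $5,333.45 (≈ $20.5133 each)
Sale 1, sell 51: 51/260 × $5,333.45 → $1,046.17
After Purchase 3: 506 on hand, pool $11,578.63 (≈ $22.8827 each)
After Purchase 4: 683 on hand, pool $15,587.68 (≈ $22.8224 each)
Sale 2, sell 363: 363/683 × $15,587.68 → $8,284.52
After Purchase 5: 707 on hand, pool $15,565.61 (≈ $22.0164 each)
Sale 3, sell 427: 427/707 × $15,565.61 → $9,401.01
Total COGS = $1,046.17 + $8,284.52 + $9,401.01 = $18,731.70
Ending inventory (cost pool remaining) = $6,164.60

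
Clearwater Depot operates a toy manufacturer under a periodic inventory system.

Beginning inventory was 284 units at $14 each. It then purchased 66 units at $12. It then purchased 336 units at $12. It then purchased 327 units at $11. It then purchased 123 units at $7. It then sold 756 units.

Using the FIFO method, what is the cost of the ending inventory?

Sale 1 (756) [FIFO — oldest first]: 284 @ $14 + 66 @ $12 + 336 @ $12 + 70 @ $11 = $9,570
Ending inventory: 257 @ $11 + 123 @ $7 = $3,688

Ending inventory = $3,688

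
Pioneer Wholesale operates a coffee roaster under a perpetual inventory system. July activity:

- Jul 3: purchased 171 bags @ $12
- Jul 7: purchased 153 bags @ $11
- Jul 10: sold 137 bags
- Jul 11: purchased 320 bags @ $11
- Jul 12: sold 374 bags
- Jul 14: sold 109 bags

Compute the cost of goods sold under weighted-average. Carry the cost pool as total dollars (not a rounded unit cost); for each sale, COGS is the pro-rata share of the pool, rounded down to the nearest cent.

COGS = $6,986.32

After Jul 3: 171 on hand, pool $2,052.00 (≈ $12.0000 each)
After Jul 7: 324 on hand, pool $3,735.00 (≈ $11.5278 each)
Jul 10, sell 137: 137/324 × $3,735.00 → $1,579.30
After Jul 11: 507 on hand, pool $5,675.70 (≈ $11.1947 each)
Jul 12, sell 374: 374/507 × $5,675.70 → $4,186.80
Jul 14, sell 109: 109/133 × $1,488.90 → $1,220.22
Total COGS = $1,579.30 + $4,186.80 + $1,220.22 = $6,986.32
Ending inventory (cost pool remaining) = $268.68
Check: goods available $7,255.00 = COGS $6,986.32 + ending $268.68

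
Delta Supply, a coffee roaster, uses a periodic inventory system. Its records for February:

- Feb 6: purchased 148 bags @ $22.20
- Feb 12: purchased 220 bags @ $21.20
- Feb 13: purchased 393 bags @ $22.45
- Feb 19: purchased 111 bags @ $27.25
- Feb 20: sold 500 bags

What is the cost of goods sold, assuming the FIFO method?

COGS = $10,913.00

Feb 20, 500 sold [FIFO — oldest first]: 148 @ $22.20 + 220 @ $21.20 + 132 @ $22.45 = $10,913.00
Ending inventory: 261 @ $22.45 + 111 @ $27.25 = $8,884.20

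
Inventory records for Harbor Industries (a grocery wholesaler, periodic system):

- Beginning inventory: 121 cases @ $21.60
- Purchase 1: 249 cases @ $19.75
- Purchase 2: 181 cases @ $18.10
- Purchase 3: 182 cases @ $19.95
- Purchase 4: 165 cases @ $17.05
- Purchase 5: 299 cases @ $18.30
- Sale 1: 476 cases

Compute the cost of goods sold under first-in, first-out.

COGS = $9,449.95

Sale 1 (476) [FIFO — oldest first]: 121 @ $21.60 + 249 @ $19.75 + 106 @ $18.10 = $9,449.95
Ending inventory: 75 @ $18.10 + 182 @ $19.95 + 165 @ $17.05 + 299 @ $18.30 = $13,273.35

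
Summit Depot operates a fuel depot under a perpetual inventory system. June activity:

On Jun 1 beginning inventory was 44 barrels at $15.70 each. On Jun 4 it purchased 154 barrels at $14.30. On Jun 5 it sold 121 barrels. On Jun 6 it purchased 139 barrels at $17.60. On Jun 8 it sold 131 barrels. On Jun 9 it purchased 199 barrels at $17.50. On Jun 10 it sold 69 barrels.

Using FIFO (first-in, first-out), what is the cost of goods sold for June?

COGS = $5,057.80

Jun 5, 121 sold [FIFO — oldest first]: 44 @ $15.70 + 77 @ $14.30 = $1,791.90
Jun 8, 131 sold [FIFO — oldest first]: 77 @ $14.30 + 54 @ $17.60 = $2,051.50
Jun 10, 69 sold [FIFO — oldest first]: 69 @ $17.60 = $1,214.40
Total COGS = $1,791.90 + $2,051.50 + $1,214.40 = $5,057.80
Ending inventory: 16 @ $17.60 + 199 @ $17.50 = $3,764.10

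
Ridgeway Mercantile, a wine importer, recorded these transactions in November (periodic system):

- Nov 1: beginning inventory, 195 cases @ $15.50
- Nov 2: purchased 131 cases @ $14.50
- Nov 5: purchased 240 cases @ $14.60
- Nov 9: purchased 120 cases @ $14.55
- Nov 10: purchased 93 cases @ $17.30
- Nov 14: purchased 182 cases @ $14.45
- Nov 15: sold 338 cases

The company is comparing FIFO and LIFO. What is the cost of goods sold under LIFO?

COGS = $5,155.45

FIFO COGS: 195 @ $15.50 + 131 @ $14.50 + 12 @ $14.60 = $5,097.20
LIFO COGS: 182 @ $14.45 + 93 @ $17.30 + 63 @ $14.55 = $5,155.45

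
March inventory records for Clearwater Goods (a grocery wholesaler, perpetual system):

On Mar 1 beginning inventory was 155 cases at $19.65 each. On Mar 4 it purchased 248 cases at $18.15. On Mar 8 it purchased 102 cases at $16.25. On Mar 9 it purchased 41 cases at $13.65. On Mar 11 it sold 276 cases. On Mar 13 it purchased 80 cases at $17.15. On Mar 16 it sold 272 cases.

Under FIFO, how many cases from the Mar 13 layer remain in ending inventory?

78

Mar 11, 276 sold [FIFO — oldest first]: 155 @ $19.65 + 121 @ $18.15 = $5,241.90
Mar 16, 272 sold [FIFO — oldest first]: 127 @ $18.15 + 102 @ $16.25 + 41 @ $13.65 + 2 @ $17.15 = $4,556.50
Total COGS = $5,241.90 + $4,556.50 = $9,798.40
Ending inventory: 78 @ $17.15 = $1,337.70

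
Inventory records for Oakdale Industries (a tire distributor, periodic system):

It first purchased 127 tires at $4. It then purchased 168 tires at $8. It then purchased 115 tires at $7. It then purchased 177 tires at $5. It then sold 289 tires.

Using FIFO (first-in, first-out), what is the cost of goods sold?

Sale 1 (289) [FIFO — oldest first]: 127 @ $4 + 162 @ $8 = $1,804
Ending inventory: 6 @ $8 + 115 @ $7 + 177 @ $5 = $1,738
Check: goods available $3,542 = COGS $1,804 + ending $1,738

COGS = $1,804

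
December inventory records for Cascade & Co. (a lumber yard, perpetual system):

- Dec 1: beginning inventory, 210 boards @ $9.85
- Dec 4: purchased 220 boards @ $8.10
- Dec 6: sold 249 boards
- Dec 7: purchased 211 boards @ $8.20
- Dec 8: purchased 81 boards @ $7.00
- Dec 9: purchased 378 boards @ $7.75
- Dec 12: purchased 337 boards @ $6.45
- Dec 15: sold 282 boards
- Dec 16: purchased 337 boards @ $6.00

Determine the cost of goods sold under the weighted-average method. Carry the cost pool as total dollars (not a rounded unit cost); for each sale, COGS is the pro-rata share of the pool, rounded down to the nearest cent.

After Dec 1: 210 on hand, pool $2,068.50 (≈ $9.8500 each)
After Dec 4: 430 on hand, pool $3,850.50 (≈ $8.9547 each)
Dec 6, sell 249: 249/430 × $3,850.50 → $2,229.70
After Dec 7: 392 on hand, pool $3,351.00 (≈ $8.5485 each)
After Dec 8: 473 on hand, pool $3,918.00 (≈ $8.2833 each)
After Dec 9: 851 on hand, pool $6,847.50 (≈ $8.0464 each)
After Dec 12: 1188 on hand, pool $9,021.15 (≈ $7.5936 each)
Dec 15, sell 282: 282/1188 × $9,021.15 → $2,141.38
After Dec 16: 1243 on hand, pool $8,901.77 (≈ $7.1615 each)
Total COGS = $2,229.70 + $2,141.38 = $4,371.08
Ending inventory (cost pool remaining) = $8,901.77
Check: goods available $13,272.85 = COGS $4,371.08 + ending $8,901.77

COGS = $4,371.08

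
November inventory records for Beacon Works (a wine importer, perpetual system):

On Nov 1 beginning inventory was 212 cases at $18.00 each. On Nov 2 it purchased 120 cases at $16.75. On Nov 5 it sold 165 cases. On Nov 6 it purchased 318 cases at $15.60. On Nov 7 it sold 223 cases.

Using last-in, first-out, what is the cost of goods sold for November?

COGS = $6,298.80

Nov 5, 165 sold [LIFO — newest first]: 120 @ $16.75 + 45 @ $18.00 = $2,820.00
Nov 7, 223 sold [LIFO — newest first]: 223 @ $15.60 = $3,478.80
Total COGS = $2,820.00 + $3,478.80 = $6,298.80
Ending inventory: 167 @ $18.00 + 95 @ $15.60 = $4,488.00
Check: goods available $10,786.80 = COGS $6,298.80 + ending $4,488.00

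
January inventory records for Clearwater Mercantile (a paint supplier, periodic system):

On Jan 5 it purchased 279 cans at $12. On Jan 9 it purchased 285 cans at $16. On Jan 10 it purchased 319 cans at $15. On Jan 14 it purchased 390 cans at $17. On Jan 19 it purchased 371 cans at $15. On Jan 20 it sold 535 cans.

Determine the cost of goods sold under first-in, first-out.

Jan 20, 535 sold [FIFO — oldest first]: 279 @ $12 + 256 @ $16 = $7,444
Ending inventory: 29 @ $16 + 319 @ $15 + 390 @ $17 + 371 @ $15 = $17,444
Check: goods available $24,888 = COGS $7,444 + ending $17,444

COGS = $7,444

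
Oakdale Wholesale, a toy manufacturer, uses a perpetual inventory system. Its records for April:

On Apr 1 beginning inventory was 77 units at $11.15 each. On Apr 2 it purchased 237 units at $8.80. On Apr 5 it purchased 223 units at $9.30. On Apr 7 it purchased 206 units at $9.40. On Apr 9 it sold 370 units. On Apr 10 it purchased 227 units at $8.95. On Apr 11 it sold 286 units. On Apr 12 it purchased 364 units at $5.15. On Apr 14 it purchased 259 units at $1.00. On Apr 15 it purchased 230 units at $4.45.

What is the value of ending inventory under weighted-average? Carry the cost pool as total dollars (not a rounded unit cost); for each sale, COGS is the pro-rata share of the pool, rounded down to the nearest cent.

Ending inventory = $6,047.43

After Apr 1: 77 on hand, pool $858.55 (≈ $11.1500 each)
After Apr 2: 314 on hand, pool $2,944.15 (≈ $9.3763 each)
After Apr 5: 537 on hand, pool $5,018.05 (≈ $9.3446 each)
After Apr 7: 743 on hand, pool $6,954.45 (≈ $9.3600 each)
Apr 9, sell 370: 370/743 × $6,954.45 → $3,463.18
After Apr 10: 600 on hand, pool $5,522.92 (≈ $9.2049 each)
Apr 11, sell 286: 286/600 × $5,522.92 → $2,632.59
After Apr 12: 678 on hand, pool $4,764.93 (≈ $7.0279 each)
After Apr 14: 937 on hand, pool $5,023.93 (≈ $5.3617 each)
After Apr 15: 1167 on hand, pool $6,047.43 (≈ $5.1820 each)
Total COGS = $3,463.18 + $2,632.59 = $6,095.77
Ending inventory (cost pool remaining) = $6,047.43
Check: goods available $12,143.20 = COGS $6,095.77 + ending $6,047.43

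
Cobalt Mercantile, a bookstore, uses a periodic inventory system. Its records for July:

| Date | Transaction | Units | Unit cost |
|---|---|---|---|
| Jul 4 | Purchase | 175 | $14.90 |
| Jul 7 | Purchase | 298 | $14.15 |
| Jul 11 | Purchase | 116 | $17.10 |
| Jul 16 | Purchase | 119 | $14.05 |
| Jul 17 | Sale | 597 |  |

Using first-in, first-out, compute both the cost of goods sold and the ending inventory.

Jul 17, 597 sold [FIFO — oldest first]: 175 @ $14.90 + 298 @ $14.15 + 116 @ $17.10 + 8 @ $14.05 = $8,920.20
Ending inventory: 111 @ $14.05 = $1,559.55

COGS = $8,920.20; ending inventory = $1,559.55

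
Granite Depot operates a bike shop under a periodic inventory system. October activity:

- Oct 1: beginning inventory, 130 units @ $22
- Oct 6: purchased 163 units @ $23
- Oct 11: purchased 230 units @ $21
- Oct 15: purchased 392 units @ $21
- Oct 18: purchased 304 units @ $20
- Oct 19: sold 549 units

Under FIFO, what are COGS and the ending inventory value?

COGS = $11,985; ending inventory = $13,766

Oct 19, 549 sold [FIFO — oldest first]: 130 @ $22 + 163 @ $23 + 230 @ $21 + 26 @ $21 = $11,985
Ending inventory: 366 @ $21 + 304 @ $20 = $13,766
Check: goods available $25,751 = COGS $11,985 + ending $13,766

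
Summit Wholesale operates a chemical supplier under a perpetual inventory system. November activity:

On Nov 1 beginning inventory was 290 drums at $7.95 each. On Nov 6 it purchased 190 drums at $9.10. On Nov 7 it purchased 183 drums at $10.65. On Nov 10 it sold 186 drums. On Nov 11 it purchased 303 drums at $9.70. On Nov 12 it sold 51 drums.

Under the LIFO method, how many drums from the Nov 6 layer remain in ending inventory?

187

Nov 10, 186 sold [LIFO — newest first]: 183 @ $10.65 + 3 @ $9.10 = $1,976.25
Nov 12, 51 sold [LIFO — newest first]: 51 @ $9.70 = $494.70
Total COGS = $1,976.25 + $494.70 = $2,470.95
Ending inventory: 290 @ $7.95 + 187 @ $9.10 + 252 @ $9.70 = $6,451.60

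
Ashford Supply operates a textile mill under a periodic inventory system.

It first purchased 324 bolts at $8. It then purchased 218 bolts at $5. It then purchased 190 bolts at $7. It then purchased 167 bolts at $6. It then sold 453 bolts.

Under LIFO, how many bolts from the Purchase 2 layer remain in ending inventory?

122

Sale 1 (453) [LIFO — newest first]: 167 @ $6 + 190 @ $7 + 96 @ $5 = $2,812
Ending inventory: 324 @ $8 + 122 @ $5 = $3,202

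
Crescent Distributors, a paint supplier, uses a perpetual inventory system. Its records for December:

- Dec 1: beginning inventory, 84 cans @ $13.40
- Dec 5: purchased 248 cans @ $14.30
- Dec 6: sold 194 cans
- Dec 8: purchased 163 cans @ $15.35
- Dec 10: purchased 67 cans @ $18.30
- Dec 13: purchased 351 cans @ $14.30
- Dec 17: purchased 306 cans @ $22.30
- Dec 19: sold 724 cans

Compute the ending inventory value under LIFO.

Ending inventory = $4,399.85

Dec 6, 194 sold [LIFO — newest first]: 194 @ $14.30 = $2,774.20
Dec 19, 724 sold [LIFO — newest first]: 306 @ $22.30 + 351 @ $14.30 + 67 @ $18.30 = $13,069.20
Total COGS = $2,774.20 + $13,069.20 = $15,843.40
Ending inventory: 84 @ $13.40 + 54 @ $14.30 + 163 @ $15.35 = $4,399.85
Check: goods available $20,243.25 = COGS $15,843.40 + ending $4,399.85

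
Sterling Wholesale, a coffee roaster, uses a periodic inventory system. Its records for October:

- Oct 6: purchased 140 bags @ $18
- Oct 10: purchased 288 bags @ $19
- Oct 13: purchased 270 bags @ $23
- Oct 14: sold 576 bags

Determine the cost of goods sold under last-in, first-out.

COGS = $12,006

Oct 14, 576 sold [LIFO — newest first]: 270 @ $23 + 288 @ $19 + 18 @ $18 = $12,006
Ending inventory: 122 @ $18 = $2,196
Check: goods available $14,202 = COGS $12,006 + ending $2,196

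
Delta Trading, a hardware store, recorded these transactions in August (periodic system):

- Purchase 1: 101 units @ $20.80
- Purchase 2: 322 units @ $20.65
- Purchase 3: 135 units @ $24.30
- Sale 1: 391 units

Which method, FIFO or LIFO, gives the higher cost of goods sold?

FIFO COGS: 101 @ $20.80 + 290 @ $20.65 = $8,089.30
LIFO COGS: 135 @ $24.30 + 256 @ $20.65 = $8,566.90

LIFO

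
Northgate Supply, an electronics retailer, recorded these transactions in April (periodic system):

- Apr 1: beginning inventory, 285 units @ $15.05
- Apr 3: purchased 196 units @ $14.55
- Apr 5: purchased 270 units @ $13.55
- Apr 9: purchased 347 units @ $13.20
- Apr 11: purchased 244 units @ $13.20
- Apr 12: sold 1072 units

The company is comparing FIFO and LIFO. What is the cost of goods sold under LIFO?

COGS = $14,537.25

FIFO COGS: 285 @ $15.05 + 196 @ $14.55 + 270 @ $13.55 + 321 @ $13.20 = $15,036.75
LIFO COGS: 244 @ $13.20 + 347 @ $13.20 + 270 @ $13.55 + 196 @ $14.55 + 15 @ $15.05 = $14,537.25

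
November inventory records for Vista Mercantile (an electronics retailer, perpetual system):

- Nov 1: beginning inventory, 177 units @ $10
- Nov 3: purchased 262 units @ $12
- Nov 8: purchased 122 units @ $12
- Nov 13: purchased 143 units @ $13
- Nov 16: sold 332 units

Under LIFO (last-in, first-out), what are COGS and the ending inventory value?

Nov 16, 332 sold [LIFO — newest first]: 143 @ $13 + 122 @ $12 + 67 @ $12 = $4,127
Ending inventory: 177 @ $10 + 195 @ $12 = $4,110
Check: goods available $8,237 = COGS $4,127 + ending $4,110

COGS = $4,127; ending inventory = $4,110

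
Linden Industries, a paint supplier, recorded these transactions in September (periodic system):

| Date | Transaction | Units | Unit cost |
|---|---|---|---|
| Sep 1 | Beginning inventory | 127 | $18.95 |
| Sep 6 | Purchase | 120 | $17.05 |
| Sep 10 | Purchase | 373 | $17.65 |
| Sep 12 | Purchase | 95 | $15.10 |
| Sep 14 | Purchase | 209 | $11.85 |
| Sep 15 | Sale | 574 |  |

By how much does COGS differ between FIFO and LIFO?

$1,547.55

FIFO COGS: 127 @ $18.95 + 120 @ $17.05 + 327 @ $17.65 = $10,224.20
LIFO COGS: 209 @ $11.85 + 95 @ $15.10 + 270 @ $17.65 = $8,676.65
Difference = |$10,224.20 − $8,676.65| = $1,547.55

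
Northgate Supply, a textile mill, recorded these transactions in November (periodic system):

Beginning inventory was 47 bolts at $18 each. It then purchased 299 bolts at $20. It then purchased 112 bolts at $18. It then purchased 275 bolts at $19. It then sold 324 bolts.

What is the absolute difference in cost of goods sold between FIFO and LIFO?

FIFO COGS: 47 @ $18 + 277 @ $20 = $6,386
LIFO COGS: 275 @ $19 + 49 @ $18 = $6,107
Difference = |$6,386 − $6,107| = $279

$279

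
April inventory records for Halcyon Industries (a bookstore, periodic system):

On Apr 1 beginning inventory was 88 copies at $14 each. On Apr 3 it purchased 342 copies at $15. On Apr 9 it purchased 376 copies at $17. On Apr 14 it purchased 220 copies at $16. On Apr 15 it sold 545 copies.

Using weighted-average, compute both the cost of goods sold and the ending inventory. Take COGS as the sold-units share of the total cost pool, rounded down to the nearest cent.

Apr 15, sell 545: 545/1026 × $16,274.00 → $8,644.57
Ending inventory (cost pool remaining) = $7,629.43

COGS = $8,644.57; ending inventory = $7,629.43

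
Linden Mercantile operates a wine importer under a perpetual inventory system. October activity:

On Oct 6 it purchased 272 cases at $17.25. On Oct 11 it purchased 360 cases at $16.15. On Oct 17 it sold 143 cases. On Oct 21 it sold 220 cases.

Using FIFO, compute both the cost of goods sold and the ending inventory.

COGS = $6,161.65; ending inventory = $4,344.35

Oct 17, 143 sold [FIFO — oldest first]: 143 @ $17.25 = $2,466.75
Oct 21, 220 sold [FIFO — oldest first]: 129 @ $17.25 + 91 @ $16.15 = $3,694.90
Total COGS = $2,466.75 + $3,694.90 = $6,161.65
Ending inventory: 269 @ $16.15 = $4,344.35
Check: goods available $10,506.00 = COGS $6,161.65 + ending $4,344.35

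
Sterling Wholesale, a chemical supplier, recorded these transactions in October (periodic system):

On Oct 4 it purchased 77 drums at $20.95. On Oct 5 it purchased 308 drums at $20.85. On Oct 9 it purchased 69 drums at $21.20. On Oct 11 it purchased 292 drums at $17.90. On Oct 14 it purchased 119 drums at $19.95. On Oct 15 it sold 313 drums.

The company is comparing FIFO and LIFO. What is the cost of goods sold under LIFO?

COGS = $5,846.65

FIFO COGS: 77 @ $20.95 + 236 @ $20.85 = $6,533.75
LIFO COGS: 119 @ $19.95 + 194 @ $17.90 = $5,846.65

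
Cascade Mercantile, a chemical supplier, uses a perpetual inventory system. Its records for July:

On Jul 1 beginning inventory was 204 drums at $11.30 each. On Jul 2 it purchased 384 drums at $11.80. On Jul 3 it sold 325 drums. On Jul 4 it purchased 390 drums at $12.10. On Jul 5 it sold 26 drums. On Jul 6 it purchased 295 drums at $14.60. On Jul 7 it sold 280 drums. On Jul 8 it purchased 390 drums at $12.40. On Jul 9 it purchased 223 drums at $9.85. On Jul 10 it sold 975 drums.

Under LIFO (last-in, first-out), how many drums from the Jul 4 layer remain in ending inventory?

Jul 3, 325 sold [LIFO — newest first]: 325 @ $11.80 = $3,835.00
Jul 5, 26 sold [LIFO — newest first]: 26 @ $12.10 = $314.60
Jul 7, 280 sold [LIFO — newest first]: 280 @ $14.60 = $4,088.00
Jul 10, 975 sold [LIFO — newest first]: 223 @ $9.85 + 390 @ $12.40 + 15 @ $14.60 + 347 @ $12.10 = $11,450.25
Total COGS = $3,835.00 + $314.60 + $4,088.00 + $11,450.25 = $19,687.85
Ending inventory: 204 @ $11.30 + 59 @ $11.80 + 17 @ $12.10 = $3,207.10

17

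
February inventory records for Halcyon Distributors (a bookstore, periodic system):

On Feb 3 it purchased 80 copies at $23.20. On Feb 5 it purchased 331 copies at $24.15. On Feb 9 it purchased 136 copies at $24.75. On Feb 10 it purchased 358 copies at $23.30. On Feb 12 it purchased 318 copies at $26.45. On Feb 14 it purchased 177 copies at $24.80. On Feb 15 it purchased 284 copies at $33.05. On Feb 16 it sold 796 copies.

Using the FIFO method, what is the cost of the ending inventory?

Feb 16, 796 sold [FIFO — oldest first]: 80 @ $23.20 + 331 @ $24.15 + 136 @ $24.75 + 249 @ $23.30 = $19,017.35
Ending inventory: 109 @ $23.30 + 318 @ $26.45 + 177 @ $24.80 + 284 @ $33.05 = $24,726.60

Ending inventory = $24,726.60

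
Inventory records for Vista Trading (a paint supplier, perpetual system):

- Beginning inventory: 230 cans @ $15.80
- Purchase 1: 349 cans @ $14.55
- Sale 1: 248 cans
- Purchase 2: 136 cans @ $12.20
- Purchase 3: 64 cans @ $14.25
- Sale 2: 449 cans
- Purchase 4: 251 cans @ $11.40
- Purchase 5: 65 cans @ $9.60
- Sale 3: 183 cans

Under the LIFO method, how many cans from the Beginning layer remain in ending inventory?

Sale 1 (248) [LIFO — newest first]: 248 @ $14.55 = $3,608.40
Sale 2 (449) [LIFO — newest first]: 64 @ $14.25 + 136 @ $12.20 + 101 @ $14.55 + 148 @ $15.80 = $6,379.15
Sale 3 (183) [LIFO — newest first]: 65 @ $9.60 + 118 @ $11.40 = $1,969.20
Total COGS = $3,608.40 + $6,379.15 + $1,969.20 = $11,956.75
Ending inventory: 82 @ $15.80 + 133 @ $11.40 = $2,811.80

82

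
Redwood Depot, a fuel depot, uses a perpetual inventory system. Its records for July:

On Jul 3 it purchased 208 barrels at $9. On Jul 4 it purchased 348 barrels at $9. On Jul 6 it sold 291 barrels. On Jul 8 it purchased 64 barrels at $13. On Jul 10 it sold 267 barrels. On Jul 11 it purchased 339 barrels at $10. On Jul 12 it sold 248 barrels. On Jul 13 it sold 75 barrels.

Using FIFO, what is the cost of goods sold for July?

COGS = $8,446

Jul 6, 291 sold [FIFO — oldest first]: 208 @ $9 + 83 @ $9 = $2,619
Jul 10, 267 sold [FIFO — oldest first]: 265 @ $9 + 2 @ $13 = $2,411
Jul 12, 248 sold [FIFO — oldest first]: 62 @ $13 + 186 @ $10 = $2,666
Jul 13, 75 sold [FIFO — oldest first]: 75 @ $10 = $750
Total COGS = $2,619 + $2,411 + $2,666 + $750 = $8,446
Ending inventory: 78 @ $10 = $780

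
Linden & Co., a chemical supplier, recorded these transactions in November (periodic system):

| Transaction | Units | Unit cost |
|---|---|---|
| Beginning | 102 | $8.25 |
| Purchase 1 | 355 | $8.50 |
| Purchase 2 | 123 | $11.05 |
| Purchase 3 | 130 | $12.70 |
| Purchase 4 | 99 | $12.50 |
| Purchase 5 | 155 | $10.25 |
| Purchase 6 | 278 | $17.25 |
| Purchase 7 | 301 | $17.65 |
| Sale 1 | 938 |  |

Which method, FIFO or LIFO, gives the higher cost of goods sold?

LIFO

FIFO COGS: 102 @ $8.25 + 355 @ $8.50 + 123 @ $11.05 + 130 @ $12.70 + 99 @ $12.50 + 129 @ $10.25 = $9,428.90
LIFO COGS: 301 @ $17.65 + 278 @ $17.25 + 155 @ $10.25 + 99 @ $12.50 + 105 @ $12.70 = $14,267.90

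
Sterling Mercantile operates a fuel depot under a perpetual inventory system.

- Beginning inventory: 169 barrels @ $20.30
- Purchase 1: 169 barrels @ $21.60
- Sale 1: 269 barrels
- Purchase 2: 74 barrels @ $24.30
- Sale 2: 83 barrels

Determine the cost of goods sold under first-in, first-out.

COGS = $7,421.30

Sale 1 (269) [FIFO — oldest first]: 169 @ $20.30 + 100 @ $21.60 = $5,590.70
Sale 2 (83) [FIFO — oldest first]: 69 @ $21.60 + 14 @ $24.30 = $1,830.60
Total COGS = $5,590.70 + $1,830.60 = $7,421.30
Ending inventory: 60 @ $24.30 = $1,458.00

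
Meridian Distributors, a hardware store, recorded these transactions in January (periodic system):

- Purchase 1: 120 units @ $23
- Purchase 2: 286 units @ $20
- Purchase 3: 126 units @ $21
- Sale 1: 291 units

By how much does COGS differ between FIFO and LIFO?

FIFO COGS: 120 @ $23 + 171 @ $20 = $6,180
LIFO COGS: 126 @ $21 + 165 @ $20 = $5,946
Difference = |$6,180 − $5,946| = $234

$234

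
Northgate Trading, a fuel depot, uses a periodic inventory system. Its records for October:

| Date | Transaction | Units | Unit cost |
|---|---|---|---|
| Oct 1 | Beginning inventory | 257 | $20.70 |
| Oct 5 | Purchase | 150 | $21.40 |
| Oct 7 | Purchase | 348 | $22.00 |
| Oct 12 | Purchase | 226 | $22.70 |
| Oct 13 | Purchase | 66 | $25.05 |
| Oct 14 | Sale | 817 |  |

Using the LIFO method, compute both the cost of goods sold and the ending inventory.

Oct 14, 817 sold [LIFO — newest first]: 66 @ $25.05 + 226 @ $22.70 + 348 @ $22.00 + 150 @ $21.40 + 27 @ $20.70 = $18,208.40
Ending inventory: 230 @ $20.70 = $4,761.00
Check: goods available $22,969.40 = COGS $18,208.40 + ending $4,761.00

COGS = $18,208.40; ending inventory = $4,761.00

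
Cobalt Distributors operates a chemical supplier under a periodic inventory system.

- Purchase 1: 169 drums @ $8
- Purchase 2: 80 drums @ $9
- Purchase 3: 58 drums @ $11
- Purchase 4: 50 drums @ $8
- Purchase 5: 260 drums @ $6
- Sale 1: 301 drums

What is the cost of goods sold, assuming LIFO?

COGS = $1,888

Sale 1 (301) [LIFO — newest first]: 260 @ $6 + 41 @ $8 = $1,888
Ending inventory: 169 @ $8 + 80 @ $9 + 58 @ $11 + 9 @ $8 = $2,782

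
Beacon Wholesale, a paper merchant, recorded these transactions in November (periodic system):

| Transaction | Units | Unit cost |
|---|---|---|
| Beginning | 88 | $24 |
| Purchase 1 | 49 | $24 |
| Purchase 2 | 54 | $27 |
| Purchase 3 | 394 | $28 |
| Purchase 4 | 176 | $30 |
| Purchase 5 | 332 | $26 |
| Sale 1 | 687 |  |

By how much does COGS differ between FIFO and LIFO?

FIFO COGS: 88 @ $24 + 49 @ $24 + 54 @ $27 + 394 @ $28 + 102 @ $30 = $18,838
LIFO COGS: 332 @ $26 + 176 @ $30 + 179 @ $28 = $18,924
Difference = |$18,838 − $18,924| = $86

$86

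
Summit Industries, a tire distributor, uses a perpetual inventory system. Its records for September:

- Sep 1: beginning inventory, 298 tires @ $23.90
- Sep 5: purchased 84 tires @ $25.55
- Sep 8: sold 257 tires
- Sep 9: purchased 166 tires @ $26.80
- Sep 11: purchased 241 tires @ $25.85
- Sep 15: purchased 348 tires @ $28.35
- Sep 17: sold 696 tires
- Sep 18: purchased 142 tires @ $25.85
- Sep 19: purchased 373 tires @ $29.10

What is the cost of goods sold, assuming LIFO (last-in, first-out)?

Sep 8, 257 sold [LIFO — newest first]: 84 @ $25.55 + 173 @ $23.90 = $6,280.90
Sep 17, 696 sold [LIFO — newest first]: 348 @ $28.35 + 241 @ $25.85 + 107 @ $26.80 = $18,963.25
Total COGS = $6,280.90 + $18,963.25 = $25,244.15
Ending inventory: 125 @ $23.90 + 59 @ $26.80 + 142 @ $25.85 + 373 @ $29.10 = $19,093.70

COGS = $25,244.15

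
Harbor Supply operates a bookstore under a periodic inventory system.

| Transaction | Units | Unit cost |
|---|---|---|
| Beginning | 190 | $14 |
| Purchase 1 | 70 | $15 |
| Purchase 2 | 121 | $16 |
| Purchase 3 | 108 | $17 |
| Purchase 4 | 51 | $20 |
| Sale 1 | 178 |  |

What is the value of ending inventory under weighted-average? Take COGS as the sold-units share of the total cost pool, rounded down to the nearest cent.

Ending inventory = $5,699.49

Sale 1, sell 178: 178/540 × $8,502.00 → $2,802.51
Ending inventory (cost pool remaining) = $5,699.49
Check: goods available $8,502.00 = COGS $2,802.51 + ending $5,699.49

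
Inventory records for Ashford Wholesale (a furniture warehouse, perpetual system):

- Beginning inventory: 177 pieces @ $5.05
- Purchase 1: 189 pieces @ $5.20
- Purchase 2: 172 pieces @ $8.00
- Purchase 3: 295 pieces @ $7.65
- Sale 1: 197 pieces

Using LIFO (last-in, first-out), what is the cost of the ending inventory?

Ending inventory = $4,002.35

Sale 1 (197) [LIFO — newest first]: 197 @ $7.65 = $1,507.05
Ending inventory: 177 @ $5.05 + 189 @ $5.20 + 172 @ $8.00 + 98 @ $7.65 = $4,002.35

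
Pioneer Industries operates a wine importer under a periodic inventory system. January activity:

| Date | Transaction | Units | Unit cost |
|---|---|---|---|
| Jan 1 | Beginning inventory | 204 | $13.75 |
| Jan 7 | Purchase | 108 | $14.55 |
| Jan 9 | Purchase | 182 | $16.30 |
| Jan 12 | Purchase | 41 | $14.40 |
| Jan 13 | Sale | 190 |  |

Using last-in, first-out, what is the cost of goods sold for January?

Jan 13, 190 sold [LIFO — newest first]: 41 @ $14.40 + 149 @ $16.30 = $3,019.10
Ending inventory: 204 @ $13.75 + 108 @ $14.55 + 33 @ $16.30 = $4,914.30
Check: goods available $7,933.40 = COGS $3,019.10 + ending $4,914.30

COGS = $3,019.10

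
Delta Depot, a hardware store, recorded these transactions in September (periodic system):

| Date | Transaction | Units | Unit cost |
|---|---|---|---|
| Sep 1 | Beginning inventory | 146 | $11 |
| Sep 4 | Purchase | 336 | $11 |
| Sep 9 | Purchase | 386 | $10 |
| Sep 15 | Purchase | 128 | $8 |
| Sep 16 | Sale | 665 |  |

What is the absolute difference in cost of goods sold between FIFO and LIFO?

FIFO COGS: 146 @ $11 + 336 @ $11 + 183 @ $10 = $7,132
LIFO COGS: 128 @ $8 + 386 @ $10 + 151 @ $11 = $6,545
Difference = |$7,132 − $6,545| = $587

$587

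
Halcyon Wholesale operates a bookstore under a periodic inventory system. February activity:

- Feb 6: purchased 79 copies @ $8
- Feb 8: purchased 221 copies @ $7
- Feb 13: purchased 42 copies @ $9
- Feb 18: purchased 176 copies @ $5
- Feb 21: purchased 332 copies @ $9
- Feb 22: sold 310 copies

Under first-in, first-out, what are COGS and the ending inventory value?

Feb 22, 310 sold [FIFO — oldest first]: 79 @ $8 + 221 @ $7 + 10 @ $9 = $2,269
Ending inventory: 32 @ $9 + 176 @ $5 + 332 @ $9 = $4,156

COGS = $2,269; ending inventory = $4,156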